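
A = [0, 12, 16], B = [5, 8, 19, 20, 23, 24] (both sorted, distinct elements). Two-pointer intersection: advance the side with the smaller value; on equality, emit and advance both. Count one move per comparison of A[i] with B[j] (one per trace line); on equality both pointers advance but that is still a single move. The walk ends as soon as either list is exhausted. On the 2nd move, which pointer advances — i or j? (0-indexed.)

j

i=0 j=0: 0<5, i++
i=1 j=0: 12>5, j++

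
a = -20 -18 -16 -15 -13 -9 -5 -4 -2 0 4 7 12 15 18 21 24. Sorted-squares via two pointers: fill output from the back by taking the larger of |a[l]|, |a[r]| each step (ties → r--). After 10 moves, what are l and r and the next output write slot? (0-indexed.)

[0,16] |-20|<=|24| out[16]=576 → r--
[0,15] |-20|<=|21| out[15]=441 → r--
[0,14] |-20|>|18| out[14]=400 → l++
[1,14] |-18|<=|18| out[13]=324 → r--
[1,13] |-18|>|15| out[12]=324 → l++
[2,13] |-16|>|15| out[11]=256 → l++
[3,13] |-15|<=|15| out[10]=225 → r--
[3,12] |-15|>|12| out[9]=225 → l++
[4,12] |-13|>|12| out[8]=169 → l++
[5,12] |-9|<=|12| out[7]=144 → r--

l=5, r=11, next write slot=6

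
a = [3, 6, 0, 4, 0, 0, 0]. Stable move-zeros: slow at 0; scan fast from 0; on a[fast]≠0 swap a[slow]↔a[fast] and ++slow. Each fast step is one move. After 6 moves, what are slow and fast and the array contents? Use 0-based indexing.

(s=0,f=0) a[fast]=3≠0 swap→a[0]=3 → slow++,fast++
(s=1,f=1) a[fast]=6≠0 swap→a[1]=6 → slow++,fast++
(s=2,f=2) a[fast]=0 → fast++
(s=2,f=3) a[fast]=4≠0 swap→a[2]=4 → slow++,fast++
(s=3,f=4) a[fast]=0 → fast++
(s=3,f=5) a[fast]=0 → fast++

slow=3, fast=6, a=[3, 6, 4, 0, 0, 0, 0]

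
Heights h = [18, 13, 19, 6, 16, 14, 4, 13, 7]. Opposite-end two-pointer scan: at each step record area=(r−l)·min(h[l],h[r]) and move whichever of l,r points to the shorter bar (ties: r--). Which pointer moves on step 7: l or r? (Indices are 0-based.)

[0,8] min(18,7)*8=56 best=56 * → r--
[0,7] min(18,13)*7=91 best=91 * → r--
[0,6] min(18,4)*6=24 best=91 → r--
[0,5] min(18,14)*5=70 best=91 → r--
[0,4] min(18,16)*4=64 best=91 → r--
[0,3] min(18,6)*3=18 best=91 → r--
[0,2] min(18,19)*2=36 best=91 → l++

l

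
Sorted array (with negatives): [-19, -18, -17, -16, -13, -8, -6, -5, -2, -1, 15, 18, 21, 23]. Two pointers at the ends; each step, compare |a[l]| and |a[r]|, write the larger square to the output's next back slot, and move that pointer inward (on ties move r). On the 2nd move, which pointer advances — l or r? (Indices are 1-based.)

l=1 r=14: |-19|<=|23| out[14]=529, r--
l=1 r=13: |-19|<=|21| out[13]=441, r--

r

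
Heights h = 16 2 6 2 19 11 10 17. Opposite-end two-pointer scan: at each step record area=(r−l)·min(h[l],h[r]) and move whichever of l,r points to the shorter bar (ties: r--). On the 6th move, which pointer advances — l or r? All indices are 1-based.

r

[1,8] min(16,17)*7=112 best=112 * → l++
[2,8] min(2,17)*6=12 best=112 → l++
[3,8] min(6,17)*5=30 best=112 → l++
[4,8] min(2,17)*4=8 best=112 → l++
[5,8] min(19,17)*3=51 best=112 → r--
[5,7] min(19,10)*2=20 best=112 → r--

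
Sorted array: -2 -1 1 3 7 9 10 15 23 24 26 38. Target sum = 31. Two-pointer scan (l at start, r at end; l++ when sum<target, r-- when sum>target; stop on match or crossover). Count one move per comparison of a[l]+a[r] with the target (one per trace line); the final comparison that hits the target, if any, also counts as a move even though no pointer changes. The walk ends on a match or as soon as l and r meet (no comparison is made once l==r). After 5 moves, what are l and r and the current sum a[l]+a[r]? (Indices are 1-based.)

l=5, r=11, sum=33

l=1 r=12: -2+38=36 >31, r--
l=1 r=11: -2+26=24 <31, l++
l=2 r=11: -1+26=25 <31, l++
l=3 r=11: 1+26=27 <31, l++
l=4 r=11: 3+26=29 <31, l++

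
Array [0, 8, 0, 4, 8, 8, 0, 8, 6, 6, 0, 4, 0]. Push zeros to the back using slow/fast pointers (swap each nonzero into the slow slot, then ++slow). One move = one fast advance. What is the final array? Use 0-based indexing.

slow=0 fast=0: a[fast]=0, fast++
slow=0 fast=1: a[fast]=8≠0 swap→a[0]=8, slow++,fast++
slow=1 fast=2: a[fast]=0, fast++
slow=1 fast=3: a[fast]=4≠0 swap→a[1]=4, slow++,fast++
slow=2 fast=4: a[fast]=8≠0 swap→a[2]=8, slow++,fast++
slow=3 fast=5: a[fast]=8≠0 swap→a[3]=8, slow++,fast++
slow=4 fast=6: a[fast]=0, fast++
slow=4 fast=7: a[fast]=8≠0 swap→a[4]=8, slow++,fast++
slow=5 fast=8: a[fast]=6≠0 swap→a[5]=6, slow++,fast++
slow=6 fast=9: a[fast]=6≠0 swap→a[6]=6, slow++,fast++
slow=7 fast=10: a[fast]=0, fast++
slow=7 fast=11: a[fast]=4≠0 swap→a[7]=4, slow++,fast++
slow=8 fast=12: a[fast]=0, fast++

[8, 4, 8, 8, 8, 6, 6, 4, 0, 0, 0, 0, 0]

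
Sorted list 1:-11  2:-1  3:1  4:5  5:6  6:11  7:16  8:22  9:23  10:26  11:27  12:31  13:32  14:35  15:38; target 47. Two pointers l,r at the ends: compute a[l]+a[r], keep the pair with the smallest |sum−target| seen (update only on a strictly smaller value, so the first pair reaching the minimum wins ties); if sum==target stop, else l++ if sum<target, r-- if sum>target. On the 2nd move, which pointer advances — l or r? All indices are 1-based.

[1,15] -11+38=27 d=20 * → l++
[2,15] -1+38=37 d=10 * → l++

l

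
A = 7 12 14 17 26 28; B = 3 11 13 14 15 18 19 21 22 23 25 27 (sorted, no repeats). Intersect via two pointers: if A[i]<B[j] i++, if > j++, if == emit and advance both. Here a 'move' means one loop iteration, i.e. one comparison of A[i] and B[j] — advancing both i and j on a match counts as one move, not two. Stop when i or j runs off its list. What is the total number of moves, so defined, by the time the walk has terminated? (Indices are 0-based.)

i=0 j=0: 7>3, j++
i=0 j=1: 7<11, i++
i=1 j=1: 12>11, j++
i=1 j=2: 12<13, i++
i=2 j=2: 14>13, j++
i=2 j=3: 14==14 emit, i++,j++
i=3 j=4: 17>15, j++
i=3 j=5: 17<18, i++
i=4 j=5: 26>18, j++
i=4 j=6: 26>19, j++
i=4 j=7: 26>21, j++
i=4 j=8: 26>22, j++
i=4 j=9: 26>23, j++
i=4 j=10: 26>25, j++
i=4 j=11: 26<27, i++
i=5 j=11: 28>27, j++

16 moves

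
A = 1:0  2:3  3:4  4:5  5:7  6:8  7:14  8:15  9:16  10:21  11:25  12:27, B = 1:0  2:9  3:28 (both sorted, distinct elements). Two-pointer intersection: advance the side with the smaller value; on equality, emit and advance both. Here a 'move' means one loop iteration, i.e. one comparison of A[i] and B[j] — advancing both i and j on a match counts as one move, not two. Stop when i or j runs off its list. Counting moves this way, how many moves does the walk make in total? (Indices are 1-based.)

13 moves

i=1 j=1: 0==0 emit, i++,j++
i=2 j=2: 3<9, i++
i=3 j=2: 4<9, i++
i=4 j=2: 5<9, i++
i=5 j=2: 7<9, i++
i=6 j=2: 8<9, i++
i=7 j=2: 14>9, j++
i=7 j=3: 14<28, i++
i=8 j=3: 15<28, i++
i=9 j=3: 16<28, i++
i=10 j=3: 21<28, i++
i=11 j=3: 25<28, i++
i=12 j=3: 27<28, i++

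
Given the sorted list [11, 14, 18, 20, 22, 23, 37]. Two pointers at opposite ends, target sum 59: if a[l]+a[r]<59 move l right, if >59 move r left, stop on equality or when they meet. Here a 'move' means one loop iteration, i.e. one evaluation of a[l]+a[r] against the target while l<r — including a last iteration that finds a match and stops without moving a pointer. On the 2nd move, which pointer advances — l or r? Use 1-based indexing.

l

l=1 r=7: 11+37=48 <59, l++
l=2 r=7: 14+37=51 <59, l++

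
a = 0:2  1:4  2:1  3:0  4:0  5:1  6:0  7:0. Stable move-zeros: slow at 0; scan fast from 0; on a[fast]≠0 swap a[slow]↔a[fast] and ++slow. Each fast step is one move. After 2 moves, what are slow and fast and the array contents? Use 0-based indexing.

slow=2, fast=2, a=[2, 4, 1, 0, 0, 1, 0, 0]

(s=0,f=0) a[fast]=2≠0 swap→a[0]=2 → slow++,fast++
(s=1,f=1) a[fast]=4≠0 swap→a[1]=4 → slow++,fast++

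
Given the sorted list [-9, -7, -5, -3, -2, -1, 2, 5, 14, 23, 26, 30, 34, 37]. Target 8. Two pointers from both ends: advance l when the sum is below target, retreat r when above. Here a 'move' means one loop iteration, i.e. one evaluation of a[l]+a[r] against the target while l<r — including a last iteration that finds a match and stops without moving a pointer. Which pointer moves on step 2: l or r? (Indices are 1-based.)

l=1 r=14: -9+37=28 >8, r--
l=1 r=13: -9+34=25 >8, r--

r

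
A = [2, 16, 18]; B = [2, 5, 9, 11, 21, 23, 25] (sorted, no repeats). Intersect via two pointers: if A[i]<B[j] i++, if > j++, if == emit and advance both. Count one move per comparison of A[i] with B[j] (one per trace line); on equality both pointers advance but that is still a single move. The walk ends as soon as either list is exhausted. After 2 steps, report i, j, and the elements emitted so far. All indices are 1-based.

i=2, j=3, emitted=[2]

i=1 j=1: 2==2 emit, i++,j++
i=2 j=2: 16>5, j++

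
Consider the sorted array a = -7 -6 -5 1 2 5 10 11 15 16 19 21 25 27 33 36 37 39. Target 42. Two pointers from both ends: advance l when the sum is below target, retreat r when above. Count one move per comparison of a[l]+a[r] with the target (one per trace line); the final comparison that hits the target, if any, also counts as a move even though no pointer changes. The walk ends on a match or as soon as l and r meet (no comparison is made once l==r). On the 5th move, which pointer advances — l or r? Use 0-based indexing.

[0,17] -7+39=32 <42 → l++
[1,17] -6+39=33 <42 → l++
[2,17] -5+39=34 <42 → l++
[3,17] 1+39=40 <42 → l++
[4,17] 2+39=41 <42 → l++

l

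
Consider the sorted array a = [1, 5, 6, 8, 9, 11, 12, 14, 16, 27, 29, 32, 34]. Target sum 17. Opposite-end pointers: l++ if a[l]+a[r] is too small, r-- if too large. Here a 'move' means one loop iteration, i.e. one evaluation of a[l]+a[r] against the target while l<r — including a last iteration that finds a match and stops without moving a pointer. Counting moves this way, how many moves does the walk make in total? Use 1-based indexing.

[1,13] 1+34=35 >17 → r--
[1,12] 1+32=33 >17 → r--
[1,11] 1+29=30 >17 → r--
[1,10] 1+27=28 >17 → r--
[1,9] 1+16=17 → found

5 moves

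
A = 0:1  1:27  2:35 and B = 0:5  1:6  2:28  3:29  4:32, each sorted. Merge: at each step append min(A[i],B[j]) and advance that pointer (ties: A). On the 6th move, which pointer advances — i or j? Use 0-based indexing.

j

i=0 j=0: A[i]=1<=B[j]=5 take 1, i++
i=1 j=0: A[i]=27>B[j]=5 take 5, j++
i=1 j=1: A[i]=27>B[j]=6 take 6, j++
i=1 j=2: A[i]=27<=B[j]=28 take 27, i++
i=2 j=2: A[i]=35>B[j]=28 take 28, j++
i=2 j=3: A[i]=35>B[j]=29 take 29, j++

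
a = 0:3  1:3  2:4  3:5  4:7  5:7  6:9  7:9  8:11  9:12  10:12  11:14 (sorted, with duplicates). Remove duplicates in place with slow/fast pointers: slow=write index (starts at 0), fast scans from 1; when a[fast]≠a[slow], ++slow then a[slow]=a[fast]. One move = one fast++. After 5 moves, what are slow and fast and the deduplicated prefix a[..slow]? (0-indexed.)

slow=3, fast=6, prefix=[3, 4, 5, 7]

slow=0 fast=1: a[fast]=3=a[slow] dup, fast++
slow=0 fast=2: a[fast]=4≠a[slow]=3 write a[1]=4, slow++,fast++
slow=1 fast=3: a[fast]=5≠a[slow]=4 write a[2]=5, slow++,fast++
slow=2 fast=4: a[fast]=7≠a[slow]=5 write a[3]=7, slow++,fast++
slow=3 fast=5: a[fast]=7=a[slow] dup, fast++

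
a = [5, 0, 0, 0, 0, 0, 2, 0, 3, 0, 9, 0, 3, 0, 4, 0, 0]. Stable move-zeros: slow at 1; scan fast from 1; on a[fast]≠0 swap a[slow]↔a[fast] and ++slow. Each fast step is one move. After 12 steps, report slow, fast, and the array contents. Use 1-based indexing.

slow=5, fast=13, a=[5, 2, 3, 9, 0, 0, 0, 0, 0, 0, 0, 0, 3, 0, 4, 0, 0]

(s=1,f=1) a[fast]=5≠0 swap→a[1]=5 → slow++,fast++
(s=2,f=2) a[fast]=0 → fast++
(s=2,f=3) a[fast]=0 → fast++
(s=2,f=4) a[fast]=0 → fast++
(s=2,f=5) a[fast]=0 → fast++
(s=2,f=6) a[fast]=0 → fast++
(s=2,f=7) a[fast]=2≠0 swap→a[2]=2 → slow++,fast++
(s=3,f=8) a[fast]=0 → fast++
(s=3,f=9) a[fast]=3≠0 swap→a[3]=3 → slow++,fast++
(s=4,f=10) a[fast]=0 → fast++
(s=4,f=11) a[fast]=9≠0 swap→a[4]=9 → slow++,fast++
(s=5,f=12) a[fast]=0 → fast++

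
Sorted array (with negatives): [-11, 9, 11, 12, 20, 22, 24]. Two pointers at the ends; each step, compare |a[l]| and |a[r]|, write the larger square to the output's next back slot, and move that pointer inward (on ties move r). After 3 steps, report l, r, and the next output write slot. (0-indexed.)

[0,6] |-11|<=|24| out[6]=576 → r--
[0,5] |-11|<=|22| out[5]=484 → r--
[0,4] |-11|<=|20| out[4]=400 → r--

l=0, r=3, next write slot=3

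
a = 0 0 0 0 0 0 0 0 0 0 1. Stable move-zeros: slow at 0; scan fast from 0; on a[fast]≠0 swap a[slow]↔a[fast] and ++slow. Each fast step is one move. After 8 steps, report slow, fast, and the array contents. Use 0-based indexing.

slow=0, fast=8, a=[0, 0, 0, 0, 0, 0, 0, 0, 0, 0, 1]

slow=0 fast=0: a[fast]=0, fast++
slow=0 fast=1: a[fast]=0, fast++
slow=0 fast=2: a[fast]=0, fast++
slow=0 fast=3: a[fast]=0, fast++
slow=0 fast=4: a[fast]=0, fast++
slow=0 fast=5: a[fast]=0, fast++
slow=0 fast=6: a[fast]=0, fast++
slow=0 fast=7: a[fast]=0, fast++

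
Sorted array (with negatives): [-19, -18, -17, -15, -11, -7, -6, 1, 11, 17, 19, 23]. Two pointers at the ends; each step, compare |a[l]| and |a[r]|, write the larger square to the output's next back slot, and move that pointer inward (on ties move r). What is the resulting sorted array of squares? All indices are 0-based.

[1, 36, 49, 121, 121, 225, 289, 289, 324, 361, 361, 529]

[0,11] |-19|<=|23| out[11]=529 → r--
[0,10] |-19|<=|19| out[10]=361 → r--
[0,9] |-19|>|17| out[9]=361 → l++
[1,9] |-18|>|17| out[8]=324 → l++
[2,9] |-17|<=|17| out[7]=289 → r--
[2,8] |-17|>|11| out[6]=289 → l++
[3,8] |-15|>|11| out[5]=225 → l++
[4,8] |-11|<=|11| out[4]=121 → r--
[4,7] |-11|>|1| out[3]=121 → l++
[5,7] |-7|>|1| out[2]=49 → l++
[6,7] |-6|>|1| out[1]=36 → l++
[7,7] |1|<=|1| out[0]=1 → r--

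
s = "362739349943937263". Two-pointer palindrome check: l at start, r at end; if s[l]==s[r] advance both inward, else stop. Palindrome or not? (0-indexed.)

palindrome

l=0 r=17: '3'=='3', l++,r--
l=1 r=16: '6'=='6', l++,r--
l=2 r=15: '2'=='2', l++,r--
l=3 r=14: '7'=='7', l++,r--
l=4 r=13: '3'=='3', l++,r--
l=5 r=12: '9'=='9', l++,r--
l=6 r=11: '3'=='3', l++,r--
l=7 r=10: '4'=='4', l++,r--
l=8 r=9: '9'=='9', l++,r--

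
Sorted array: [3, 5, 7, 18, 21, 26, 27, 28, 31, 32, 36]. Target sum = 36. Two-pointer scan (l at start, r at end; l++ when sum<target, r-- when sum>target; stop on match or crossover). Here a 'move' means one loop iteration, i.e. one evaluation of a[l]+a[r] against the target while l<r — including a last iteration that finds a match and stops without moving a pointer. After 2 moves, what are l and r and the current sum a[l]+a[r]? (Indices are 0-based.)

[0,10] 3+36=39 >36 → r--
[0,9] 3+32=35 <36 → l++

l=1, r=9, sum=37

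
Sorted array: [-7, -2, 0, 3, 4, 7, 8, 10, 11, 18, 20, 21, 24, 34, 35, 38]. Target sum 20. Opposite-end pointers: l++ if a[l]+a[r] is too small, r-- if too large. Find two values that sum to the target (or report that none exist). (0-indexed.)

l=0 r=15: -7+38=31 >20, r--
l=0 r=14: -7+35=28 >20, r--
l=0 r=13: -7+34=27 >20, r--
l=0 r=12: -7+24=17 <20, l++
l=1 r=12: -2+24=22 >20, r--
l=1 r=11: -2+21=19 <20, l++
l=2 r=11: 0+21=21 >20, r--
l=2 r=10: 0+20=20, found

(0, 20)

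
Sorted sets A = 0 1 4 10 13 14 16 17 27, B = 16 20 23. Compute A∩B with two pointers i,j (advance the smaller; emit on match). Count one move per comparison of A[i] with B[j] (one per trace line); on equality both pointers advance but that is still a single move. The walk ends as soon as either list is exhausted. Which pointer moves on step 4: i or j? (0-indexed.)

[i=0,j=0] 0<16 → i++
[i=1,j=0] 1<16 → i++
[i=2,j=0] 4<16 → i++
[i=3,j=0] 10<16 → i++

i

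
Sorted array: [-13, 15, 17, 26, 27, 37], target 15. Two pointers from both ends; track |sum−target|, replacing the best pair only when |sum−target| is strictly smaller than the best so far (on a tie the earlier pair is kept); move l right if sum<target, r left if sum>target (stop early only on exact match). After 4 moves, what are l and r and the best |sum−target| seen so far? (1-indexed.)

[1,6] -13+37=24 d=9 * → r--
[1,5] -13+27=14 d=1 * → l++
[2,5] 15+27=42 d=27 → r--
[2,4] 15+26=41 d=26 → r--

l=2, r=3, best |Δ|=1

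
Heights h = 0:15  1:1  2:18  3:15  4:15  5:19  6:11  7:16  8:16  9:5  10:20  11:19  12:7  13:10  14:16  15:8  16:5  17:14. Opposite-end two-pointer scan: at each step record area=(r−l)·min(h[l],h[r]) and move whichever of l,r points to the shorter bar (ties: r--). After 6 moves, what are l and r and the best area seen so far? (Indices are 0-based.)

l=2, r=13, best area=238

[0,17] min(15,14)*17=238 best=238 * → r--
[0,16] min(15,5)*16=80 best=238 → r--
[0,15] min(15,8)*15=120 best=238 → r--
[0,14] min(15,16)*14=210 best=238 → l++
[1,14] min(1,16)*13=13 best=238 → l++
[2,14] min(18,16)*12=192 best=238 → r--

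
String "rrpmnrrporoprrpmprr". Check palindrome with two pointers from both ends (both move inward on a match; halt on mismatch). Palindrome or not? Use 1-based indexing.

not a palindrome (mismatch at 5,15)

[1,19] 'r'=='r' → l++,r--
[2,18] 'r'=='r' → l++,r--
[3,17] 'p'=='p' → l++,r--
[4,16] 'm'=='m' → l++,r--
[5,15] 'n'!='p' → stop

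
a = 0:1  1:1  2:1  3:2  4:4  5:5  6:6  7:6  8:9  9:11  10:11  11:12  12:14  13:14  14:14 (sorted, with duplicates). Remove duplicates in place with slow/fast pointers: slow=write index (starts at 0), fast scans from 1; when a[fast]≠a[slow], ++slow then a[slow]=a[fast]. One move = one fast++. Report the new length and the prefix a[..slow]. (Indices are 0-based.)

length 9; prefix = [1, 2, 4, 5, 6, 9, 11, 12, 14]

(s=0,f=1) a[fast]=1=a[slow] dup → fast++
(s=0,f=2) a[fast]=1=a[slow] dup → fast++
(s=0,f=3) a[fast]=2≠a[slow]=1 write a[1]=2 → slow++,fast++
(s=1,f=4) a[fast]=4≠a[slow]=2 write a[2]=4 → slow++,fast++
(s=2,f=5) a[fast]=5≠a[slow]=4 write a[3]=5 → slow++,fast++
(s=3,f=6) a[fast]=6≠a[slow]=5 write a[4]=6 → slow++,fast++
(s=4,f=7) a[fast]=6=a[slow] dup → fast++
(s=4,f=8) a[fast]=9≠a[slow]=6 write a[5]=9 → slow++,fast++
(s=5,f=9) a[fast]=11≠a[slow]=9 write a[6]=11 → slow++,fast++
(s=6,f=10) a[fast]=11=a[slow] dup → fast++
(s=6,f=11) a[fast]=12≠a[slow]=11 write a[7]=12 → slow++,fast++
(s=7,f=12) a[fast]=14≠a[slow]=12 write a[8]=14 → slow++,fast++
(s=8,f=13) a[fast]=14=a[slow] dup → fast++
(s=8,f=14) a[fast]=14=a[slow] dup → fast++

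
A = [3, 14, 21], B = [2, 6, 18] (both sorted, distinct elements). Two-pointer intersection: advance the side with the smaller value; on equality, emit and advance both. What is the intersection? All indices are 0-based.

intersection = []

[i=0,j=0] 3>2 → j++
[i=0,j=1] 3<6 → i++
[i=1,j=1] 14>6 → j++
[i=1,j=2] 14<18 → i++
[i=2,j=2] 21>18 → j++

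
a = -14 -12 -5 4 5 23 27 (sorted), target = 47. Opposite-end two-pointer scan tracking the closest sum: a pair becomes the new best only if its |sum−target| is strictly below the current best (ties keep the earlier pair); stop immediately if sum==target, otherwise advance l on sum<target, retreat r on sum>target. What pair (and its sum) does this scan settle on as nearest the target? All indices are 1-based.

pair (23, 27) with sum 50 (|Δ|=3)

[1,7] -14+27=13 d=34 * → l++
[2,7] -12+27=15 d=32 * → l++
[3,7] -5+27=22 d=25 * → l++
[4,7] 4+27=31 d=16 * → l++
[5,7] 5+27=32 d=15 * → l++
[6,7] 23+27=50 d=3 * → r--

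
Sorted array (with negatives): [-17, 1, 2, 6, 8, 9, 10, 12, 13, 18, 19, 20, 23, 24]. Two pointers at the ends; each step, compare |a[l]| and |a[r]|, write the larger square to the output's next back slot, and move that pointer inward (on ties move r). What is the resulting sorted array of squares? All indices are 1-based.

[1,14] |-17|<=|24| out[14]=576 → r--
[1,13] |-17|<=|23| out[13]=529 → r--
[1,12] |-17|<=|20| out[12]=400 → r--
[1,11] |-17|<=|19| out[11]=361 → r--
[1,10] |-17|<=|18| out[10]=324 → r--
[1,9] |-17|>|13| out[9]=289 → l++
[2,9] |1|<=|13| out[8]=169 → r--
[2,8] |1|<=|12| out[7]=144 → r--
[2,7] |1|<=|10| out[6]=100 → r--
[2,6] |1|<=|9| out[5]=81 → r--
[2,5] |1|<=|8| out[4]=64 → r--
[2,4] |1|<=|6| out[3]=36 → r--
[2,3] |1|<=|2| out[2]=4 → r--
[2,2] |1|<=|1| out[1]=1 → r--

[1, 4, 36, 64, 81, 100, 144, 169, 289, 324, 361, 400, 529, 576]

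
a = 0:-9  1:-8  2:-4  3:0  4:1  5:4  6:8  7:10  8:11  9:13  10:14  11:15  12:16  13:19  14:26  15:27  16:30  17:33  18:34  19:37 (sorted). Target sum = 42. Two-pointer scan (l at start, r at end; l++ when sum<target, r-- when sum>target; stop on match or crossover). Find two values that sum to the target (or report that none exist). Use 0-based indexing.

(8, 34)

l=0 r=19: -9+37=28 <42, l++
l=1 r=19: -8+37=29 <42, l++
l=2 r=19: -4+37=33 <42, l++
l=3 r=19: 0+37=37 <42, l++
l=4 r=19: 1+37=38 <42, l++
l=5 r=19: 4+37=41 <42, l++
l=6 r=19: 8+37=45 >42, r--
l=6 r=18: 8+34=42, found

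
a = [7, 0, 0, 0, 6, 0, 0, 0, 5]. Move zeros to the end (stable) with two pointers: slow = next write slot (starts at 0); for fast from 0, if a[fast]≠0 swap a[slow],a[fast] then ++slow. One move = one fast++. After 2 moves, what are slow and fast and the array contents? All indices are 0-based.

slow=1, fast=2, a=[7, 0, 0, 0, 6, 0, 0, 0, 5]

slow=0 fast=0: a[fast]=7≠0 swap→a[0]=7, slow++,fast++
slow=1 fast=1: a[fast]=0, fast++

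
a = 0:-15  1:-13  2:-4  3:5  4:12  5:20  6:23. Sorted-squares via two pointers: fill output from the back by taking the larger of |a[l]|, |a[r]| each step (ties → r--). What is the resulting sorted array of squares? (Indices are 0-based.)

[16, 25, 144, 169, 225, 400, 529]

[0,6] |-15|<=|23| out[6]=529 → r--
[0,5] |-15|<=|20| out[5]=400 → r--
[0,4] |-15|>|12| out[4]=225 → l++
[1,4] |-13|>|12| out[3]=169 → l++
[2,4] |-4|<=|12| out[2]=144 → r--
[2,3] |-4|<=|5| out[1]=25 → r--
[2,2] |-4|<=|-4| out[0]=16 → r--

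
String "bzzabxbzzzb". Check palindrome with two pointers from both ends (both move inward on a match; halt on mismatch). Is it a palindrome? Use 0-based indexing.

l=0 r=10: 'b'=='b', l++,r--
l=1 r=9: 'z'=='z', l++,r--
l=2 r=8: 'z'=='z', l++,r--
l=3 r=7: 'a'!='z', stop

not a palindrome (mismatch at 3,7)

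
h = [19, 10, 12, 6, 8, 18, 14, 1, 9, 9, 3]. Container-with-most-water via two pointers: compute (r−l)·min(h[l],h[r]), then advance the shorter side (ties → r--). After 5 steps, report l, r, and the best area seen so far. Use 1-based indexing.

l=1, r=6, best area=84

l=1 r=11: min(19,3)*10=30 best=30 *, r--
l=1 r=10: min(19,9)*9=81 best=81 *, r--
l=1 r=9: min(19,9)*8=72 best=81, r--
l=1 r=8: min(19,1)*7=7 best=81, r--
l=1 r=7: min(19,14)*6=84 best=84 *, r--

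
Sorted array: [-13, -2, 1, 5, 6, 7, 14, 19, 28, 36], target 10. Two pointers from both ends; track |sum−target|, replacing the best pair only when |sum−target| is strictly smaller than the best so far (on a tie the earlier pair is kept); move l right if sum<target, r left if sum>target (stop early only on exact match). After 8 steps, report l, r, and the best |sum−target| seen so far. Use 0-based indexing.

[0,9] -13+36=23 d=13 * → r--
[0,8] -13+28=15 d=5 * → r--
[0,7] -13+19=6 d=4 * → l++
[1,7] -2+19=17 d=7 → r--
[1,6] -2+14=12 d=2 * → r--
[1,5] -2+7=5 d=5 → l++
[2,5] 1+7=8 d=2 → l++
[3,5] 5+7=12 d=2 → r--

l=3, r=4, best |Δ|=2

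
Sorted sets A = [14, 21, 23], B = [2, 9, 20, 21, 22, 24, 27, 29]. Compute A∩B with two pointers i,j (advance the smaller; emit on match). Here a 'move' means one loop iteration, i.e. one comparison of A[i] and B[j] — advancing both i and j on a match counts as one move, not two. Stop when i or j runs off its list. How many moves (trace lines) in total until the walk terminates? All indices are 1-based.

7 moves

[i=1,j=1] 14>2 → j++
[i=1,j=2] 14>9 → j++
[i=1,j=3] 14<20 → i++
[i=2,j=3] 21>20 → j++
[i=2,j=4] 21==21 emit → i++,j++
[i=3,j=5] 23>22 → j++
[i=3,j=6] 23<24 → i++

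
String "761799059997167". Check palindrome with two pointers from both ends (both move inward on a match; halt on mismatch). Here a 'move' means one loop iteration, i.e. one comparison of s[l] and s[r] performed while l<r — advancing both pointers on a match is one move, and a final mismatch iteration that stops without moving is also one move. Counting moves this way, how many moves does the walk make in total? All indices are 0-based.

[0,14] '7'=='7' → l++,r--
[1,13] '6'=='6' → l++,r--
[2,12] '1'=='1' → l++,r--
[3,11] '7'=='7' → l++,r--
[4,10] '9'=='9' → l++,r--
[5,9] '9'=='9' → l++,r--
[6,8] '0'!='9' → stop

7 moves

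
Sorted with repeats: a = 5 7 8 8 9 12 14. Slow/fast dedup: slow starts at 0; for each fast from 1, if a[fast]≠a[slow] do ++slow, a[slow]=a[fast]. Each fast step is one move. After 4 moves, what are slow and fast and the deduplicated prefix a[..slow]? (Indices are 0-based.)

slow=3, fast=5, prefix=[5, 7, 8, 9]

(s=0,f=1) a[fast]=7≠a[slow]=5 write a[1]=7 → slow++,fast++
(s=1,f=2) a[fast]=8≠a[slow]=7 write a[2]=8 → slow++,fast++
(s=2,f=3) a[fast]=8=a[slow] dup → fast++
(s=2,f=4) a[fast]=9≠a[slow]=8 write a[3]=9 → slow++,fast++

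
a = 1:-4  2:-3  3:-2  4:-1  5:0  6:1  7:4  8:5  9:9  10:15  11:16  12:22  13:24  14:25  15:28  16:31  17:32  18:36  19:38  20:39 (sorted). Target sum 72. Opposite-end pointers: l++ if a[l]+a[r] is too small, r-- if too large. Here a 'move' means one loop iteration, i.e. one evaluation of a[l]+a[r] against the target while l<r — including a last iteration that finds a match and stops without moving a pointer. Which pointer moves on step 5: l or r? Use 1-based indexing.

[1,20] -4+39=35 <72 → l++
[2,20] -3+39=36 <72 → l++
[3,20] -2+39=37 <72 → l++
[4,20] -1+39=38 <72 → l++
[5,20] 0+39=39 <72 → l++

l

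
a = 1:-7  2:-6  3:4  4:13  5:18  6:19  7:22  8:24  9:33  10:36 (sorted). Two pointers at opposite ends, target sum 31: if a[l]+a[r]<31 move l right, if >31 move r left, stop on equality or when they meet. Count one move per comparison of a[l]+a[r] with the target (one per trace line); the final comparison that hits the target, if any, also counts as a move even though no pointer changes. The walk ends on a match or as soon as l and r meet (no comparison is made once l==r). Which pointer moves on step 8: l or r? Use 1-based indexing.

r

l=1 r=10: -7+36=29 <31, l++
l=2 r=10: -6+36=30 <31, l++
l=3 r=10: 4+36=40 >31, r--
l=3 r=9: 4+33=37 >31, r--
l=3 r=8: 4+24=28 <31, l++
l=4 r=8: 13+24=37 >31, r--
l=4 r=7: 13+22=35 >31, r--
l=4 r=6: 13+19=32 >31, r--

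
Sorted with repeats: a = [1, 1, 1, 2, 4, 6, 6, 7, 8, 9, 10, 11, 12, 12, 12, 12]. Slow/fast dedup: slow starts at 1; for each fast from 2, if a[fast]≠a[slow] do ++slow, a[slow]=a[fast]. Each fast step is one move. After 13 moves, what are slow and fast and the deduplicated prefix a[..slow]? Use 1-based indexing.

slow=10, fast=15, prefix=[1, 2, 4, 6, 7, 8, 9, 10, 11, 12]

slow=1 fast=2: a[fast]=1=a[slow] dup, fast++
slow=1 fast=3: a[fast]=1=a[slow] dup, fast++
slow=1 fast=4: a[fast]=2≠a[slow]=1 write a[2]=2, slow++,fast++
slow=2 fast=5: a[fast]=4≠a[slow]=2 write a[3]=4, slow++,fast++
slow=3 fast=6: a[fast]=6≠a[slow]=4 write a[4]=6, slow++,fast++
slow=4 fast=7: a[fast]=6=a[slow] dup, fast++
slow=4 fast=8: a[fast]=7≠a[slow]=6 write a[5]=7, slow++,fast++
slow=5 fast=9: a[fast]=8≠a[slow]=7 write a[6]=8, slow++,fast++
slow=6 fast=10: a[fast]=9≠a[slow]=8 write a[7]=9, slow++,fast++
slow=7 fast=11: a[fast]=10≠a[slow]=9 write a[8]=10, slow++,fast++
slow=8 fast=12: a[fast]=11≠a[slow]=10 write a[9]=11, slow++,fast++
slow=9 fast=13: a[fast]=12≠a[slow]=11 write a[10]=12, slow++,fast++
slow=10 fast=14: a[fast]=12=a[slow] dup, fast++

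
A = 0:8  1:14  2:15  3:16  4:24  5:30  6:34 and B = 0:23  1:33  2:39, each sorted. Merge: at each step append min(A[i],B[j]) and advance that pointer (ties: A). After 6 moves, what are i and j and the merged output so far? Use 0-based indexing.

i=0 j=0: A[i]=8<=B[j]=23 take 8, i++
i=1 j=0: A[i]=14<=B[j]=23 take 14, i++
i=2 j=0: A[i]=15<=B[j]=23 take 15, i++
i=3 j=0: A[i]=16<=B[j]=23 take 16, i++
i=4 j=0: A[i]=24>B[j]=23 take 23, j++
i=4 j=1: A[i]=24<=B[j]=33 take 24, i++

i=5, j=1, merged so far=[8, 14, 15, 16, 23, 24]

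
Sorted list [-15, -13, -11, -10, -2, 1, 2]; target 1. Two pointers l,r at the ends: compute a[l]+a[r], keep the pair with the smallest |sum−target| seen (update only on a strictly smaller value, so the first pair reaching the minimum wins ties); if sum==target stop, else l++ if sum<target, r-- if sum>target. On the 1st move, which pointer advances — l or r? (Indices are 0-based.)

l=0 r=6: -15+2=-13 d=14 *, l++

l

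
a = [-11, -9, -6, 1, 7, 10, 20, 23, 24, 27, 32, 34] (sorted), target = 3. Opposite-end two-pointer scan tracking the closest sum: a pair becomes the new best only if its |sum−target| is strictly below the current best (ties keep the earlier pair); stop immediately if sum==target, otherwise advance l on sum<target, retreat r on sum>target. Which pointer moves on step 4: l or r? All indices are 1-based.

r

[1,12] -11+34=23 d=20 * → r--
[1,11] -11+32=21 d=18 * → r--
[1,10] -11+27=16 d=13 * → r--
[1,9] -11+24=13 d=10 * → r--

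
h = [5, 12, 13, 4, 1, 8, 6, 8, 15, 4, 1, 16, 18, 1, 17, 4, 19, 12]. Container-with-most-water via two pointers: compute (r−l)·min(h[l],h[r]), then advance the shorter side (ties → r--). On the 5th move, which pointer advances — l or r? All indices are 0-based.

l=0 r=17: min(5,12)*17=85 best=85 *, l++
l=1 r=17: min(12,12)*16=192 best=192 *, r--
l=1 r=16: min(12,19)*15=180 best=192, l++
l=2 r=16: min(13,19)*14=182 best=192, l++
l=3 r=16: min(4,19)*13=52 best=192, l++

l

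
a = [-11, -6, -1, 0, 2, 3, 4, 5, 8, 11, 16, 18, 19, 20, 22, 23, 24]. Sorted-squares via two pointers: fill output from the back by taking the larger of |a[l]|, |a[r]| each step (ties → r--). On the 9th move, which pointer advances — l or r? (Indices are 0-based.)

l=0 r=16: |-11|<=|24| out[16]=576, r--
l=0 r=15: |-11|<=|23| out[15]=529, r--
l=0 r=14: |-11|<=|22| out[14]=484, r--
l=0 r=13: |-11|<=|20| out[13]=400, r--
l=0 r=12: |-11|<=|19| out[12]=361, r--
l=0 r=11: |-11|<=|18| out[11]=324, r--
l=0 r=10: |-11|<=|16| out[10]=256, r--
l=0 r=9: |-11|<=|11| out[9]=121, r--
l=0 r=8: |-11|>|8| out[8]=121, l++

l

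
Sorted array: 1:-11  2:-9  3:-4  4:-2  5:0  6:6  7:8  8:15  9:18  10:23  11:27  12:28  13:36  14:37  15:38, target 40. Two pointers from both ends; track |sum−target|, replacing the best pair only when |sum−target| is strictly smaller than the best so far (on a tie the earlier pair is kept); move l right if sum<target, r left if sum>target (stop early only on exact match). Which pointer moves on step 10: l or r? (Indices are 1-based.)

l

[1,15] -11+38=27 d=13 * → l++
[2,15] -9+38=29 d=11 * → l++
[3,15] -4+38=34 d=6 * → l++
[4,15] -2+38=36 d=4 * → l++
[5,15] 0+38=38 d=2 * → l++
[6,15] 6+38=44 d=4 → r--
[6,14] 6+37=43 d=3 → r--
[6,13] 6+36=42 d=2 → r--
[6,12] 6+28=34 d=6 → l++
[7,12] 8+28=36 d=4 → l++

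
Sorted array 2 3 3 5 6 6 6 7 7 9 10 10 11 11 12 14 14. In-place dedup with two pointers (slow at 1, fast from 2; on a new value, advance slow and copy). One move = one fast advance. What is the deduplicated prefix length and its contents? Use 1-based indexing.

slow=1 fast=2: a[fast]=3≠a[slow]=2 write a[2]=3, slow++,fast++
slow=2 fast=3: a[fast]=3=a[slow] dup, fast++
slow=2 fast=4: a[fast]=5≠a[slow]=3 write a[3]=5, slow++,fast++
slow=3 fast=5: a[fast]=6≠a[slow]=5 write a[4]=6, slow++,fast++
slow=4 fast=6: a[fast]=6=a[slow] dup, fast++
slow=4 fast=7: a[fast]=6=a[slow] dup, fast++
slow=4 fast=8: a[fast]=7≠a[slow]=6 write a[5]=7, slow++,fast++
slow=5 fast=9: a[fast]=7=a[slow] dup, fast++
slow=5 fast=10: a[fast]=9≠a[slow]=7 write a[6]=9, slow++,fast++
slow=6 fast=11: a[fast]=10≠a[slow]=9 write a[7]=10, slow++,fast++
slow=7 fast=12: a[fast]=10=a[slow] dup, fast++
slow=7 fast=13: a[fast]=11≠a[slow]=10 write a[8]=11, slow++,fast++
slow=8 fast=14: a[fast]=11=a[slow] dup, fast++
slow=8 fast=15: a[fast]=12≠a[slow]=11 write a[9]=12, slow++,fast++
slow=9 fast=16: a[fast]=14≠a[slow]=12 write a[10]=14, slow++,fast++
slow=10 fast=17: a[fast]=14=a[slow] dup, fast++

length 10; prefix = [2, 3, 5, 6, 7, 9, 10, 11, 12, 14]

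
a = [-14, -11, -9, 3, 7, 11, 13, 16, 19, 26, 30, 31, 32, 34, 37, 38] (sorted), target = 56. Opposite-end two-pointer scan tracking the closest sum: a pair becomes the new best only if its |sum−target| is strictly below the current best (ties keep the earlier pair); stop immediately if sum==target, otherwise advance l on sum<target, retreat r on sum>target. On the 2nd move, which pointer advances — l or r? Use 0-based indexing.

l

l=0 r=15: -14+38=24 d=32 *, l++
l=1 r=15: -11+38=27 d=29 *, l++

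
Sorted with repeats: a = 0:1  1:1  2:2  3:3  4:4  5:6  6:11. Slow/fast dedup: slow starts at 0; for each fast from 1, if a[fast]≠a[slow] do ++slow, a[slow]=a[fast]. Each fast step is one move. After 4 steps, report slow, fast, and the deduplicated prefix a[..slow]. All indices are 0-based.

slow=3, fast=5, prefix=[1, 2, 3, 4]

slow=0 fast=1: a[fast]=1=a[slow] dup, fast++
slow=0 fast=2: a[fast]=2≠a[slow]=1 write a[1]=2, slow++,fast++
slow=1 fast=3: a[fast]=3≠a[slow]=2 write a[2]=3, slow++,fast++
slow=2 fast=4: a[fast]=4≠a[slow]=3 write a[3]=4, slow++,fast++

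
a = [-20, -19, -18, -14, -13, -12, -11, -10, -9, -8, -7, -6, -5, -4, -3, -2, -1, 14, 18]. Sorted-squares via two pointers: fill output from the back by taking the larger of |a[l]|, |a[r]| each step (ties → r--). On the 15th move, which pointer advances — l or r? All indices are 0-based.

l

[0,18] |-20|>|18| out[18]=400 → l++
[1,18] |-19|>|18| out[17]=361 → l++
[2,18] |-18|<=|18| out[16]=324 → r--
[2,17] |-18|>|14| out[15]=324 → l++
[3,17] |-14|<=|14| out[14]=196 → r--
[3,16] |-14|>|-1| out[13]=196 → l++
[4,16] |-13|>|-1| out[12]=169 → l++
[5,16] |-12|>|-1| out[11]=144 → l++
[6,16] |-11|>|-1| out[10]=121 → l++
[7,16] |-10|>|-1| out[9]=100 → l++
[8,16] |-9|>|-1| out[8]=81 → l++
[9,16] |-8|>|-1| out[7]=64 → l++
[10,16] |-7|>|-1| out[6]=49 → l++
[11,16] |-6|>|-1| out[5]=36 → l++
[12,16] |-5|>|-1| out[4]=25 → l++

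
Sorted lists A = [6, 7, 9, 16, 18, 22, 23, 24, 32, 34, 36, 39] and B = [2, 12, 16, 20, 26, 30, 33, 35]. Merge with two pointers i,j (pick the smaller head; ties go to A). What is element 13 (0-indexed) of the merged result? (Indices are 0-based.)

merged[13] = 30

[i=0,j=0] A[i]=6>B[j]=2 take 2 → j++
[i=0,j=1] A[i]=6<=B[j]=12 take 6 → i++
[i=1,j=1] A[i]=7<=B[j]=12 take 7 → i++
[i=2,j=1] A[i]=9<=B[j]=12 take 9 → i++
[i=3,j=1] A[i]=16>B[j]=12 take 12 → j++
[i=3,j=2] A[i]=16<=B[j]=16 take 16 → i++
[i=4,j=2] A[i]=18>B[j]=16 take 16 → j++
[i=4,j=3] A[i]=18<=B[j]=20 take 18 → i++
[i=5,j=3] A[i]=22>B[j]=20 take 20 → j++
[i=5,j=4] A[i]=22<=B[j]=26 take 22 → i++
[i=6,j=4] A[i]=23<=B[j]=26 take 23 → i++
[i=7,j=4] A[i]=24<=B[j]=26 take 24 → i++
[i=8,j=4] A[i]=32>B[j]=26 take 26 → j++
[i=8,j=5] A[i]=32>B[j]=30 take 30 → j++
[i=8,j=6] A[i]=32<=B[j]=33 take 32 → i++
[i=9,j=6] A[i]=34>B[j]=33 take 33 → j++
[i=9,j=7] A[i]=34<=B[j]=35 take 34 → i++
[i=10,j=7] A[i]=36>B[j]=35 take 35 → j++
[i=10,j=8] B done, take A[i]=36 → i++
[i=11,j=8] B done, take A[i]=39 → i++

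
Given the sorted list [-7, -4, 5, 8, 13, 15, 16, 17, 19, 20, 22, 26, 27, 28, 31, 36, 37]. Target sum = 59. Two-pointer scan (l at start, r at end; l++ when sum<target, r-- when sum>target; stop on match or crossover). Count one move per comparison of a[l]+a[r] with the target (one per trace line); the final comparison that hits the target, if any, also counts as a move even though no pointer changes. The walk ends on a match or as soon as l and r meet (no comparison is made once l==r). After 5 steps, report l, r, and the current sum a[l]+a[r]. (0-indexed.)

l=0 r=16: -7+37=30 <59, l++
l=1 r=16: -4+37=33 <59, l++
l=2 r=16: 5+37=42 <59, l++
l=3 r=16: 8+37=45 <59, l++
l=4 r=16: 13+37=50 <59, l++

l=5, r=16, sum=52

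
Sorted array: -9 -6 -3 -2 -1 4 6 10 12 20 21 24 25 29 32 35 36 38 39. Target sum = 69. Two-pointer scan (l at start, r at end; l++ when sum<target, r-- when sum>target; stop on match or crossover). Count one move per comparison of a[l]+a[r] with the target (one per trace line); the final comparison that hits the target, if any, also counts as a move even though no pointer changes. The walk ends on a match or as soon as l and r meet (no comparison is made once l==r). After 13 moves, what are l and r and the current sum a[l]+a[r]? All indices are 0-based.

[0,18] -9+39=30 <69 → l++
[1,18] -6+39=33 <69 → l++
[2,18] -3+39=36 <69 → l++
[3,18] -2+39=37 <69 → l++
[4,18] -1+39=38 <69 → l++
[5,18] 4+39=43 <69 → l++
[6,18] 6+39=45 <69 → l++
[7,18] 10+39=49 <69 → l++
[8,18] 12+39=51 <69 → l++
[9,18] 20+39=59 <69 → l++
[10,18] 21+39=60 <69 → l++
[11,18] 24+39=63 <69 → l++
[12,18] 25+39=64 <69 → l++

l=13, r=18, sum=68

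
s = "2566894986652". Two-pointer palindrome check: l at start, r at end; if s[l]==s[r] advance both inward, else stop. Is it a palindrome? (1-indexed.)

palindrome

l=1 r=13: '2'=='2', l++,r--
l=2 r=12: '5'=='5', l++,r--
l=3 r=11: '6'=='6', l++,r--
l=4 r=10: '6'=='6', l++,r--
l=5 r=9: '8'=='8', l++,r--
l=6 r=8: '9'=='9', l++,r--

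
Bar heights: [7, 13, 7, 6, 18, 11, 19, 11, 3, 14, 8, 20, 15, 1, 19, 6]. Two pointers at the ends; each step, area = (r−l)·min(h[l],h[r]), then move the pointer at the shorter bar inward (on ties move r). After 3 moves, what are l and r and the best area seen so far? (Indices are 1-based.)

l=3, r=15, best area=169

l=1 r=16: min(7,6)*15=90 best=90 *, r--
l=1 r=15: min(7,19)*14=98 best=98 *, l++
l=2 r=15: min(13,19)*13=169 best=169 *, l++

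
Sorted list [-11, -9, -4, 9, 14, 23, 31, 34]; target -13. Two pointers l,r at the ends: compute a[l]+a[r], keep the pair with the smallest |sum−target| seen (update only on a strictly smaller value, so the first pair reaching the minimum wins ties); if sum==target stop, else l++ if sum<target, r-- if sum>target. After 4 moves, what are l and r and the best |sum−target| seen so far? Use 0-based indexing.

l=0, r=3, best |Δ|=16

l=0 r=7: -11+34=23 d=36 *, r--
l=0 r=6: -11+31=20 d=33 *, r--
l=0 r=5: -11+23=12 d=25 *, r--
l=0 r=4: -11+14=3 d=16 *, r--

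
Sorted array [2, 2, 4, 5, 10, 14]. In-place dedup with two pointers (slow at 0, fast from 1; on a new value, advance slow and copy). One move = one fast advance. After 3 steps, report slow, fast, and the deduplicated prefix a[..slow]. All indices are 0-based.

slow=2, fast=4, prefix=[2, 4, 5]

slow=0 fast=1: a[fast]=2=a[slow] dup, fast++
slow=0 fast=2: a[fast]=4≠a[slow]=2 write a[1]=4, slow++,fast++
slow=1 fast=3: a[fast]=5≠a[slow]=4 write a[2]=5, slow++,fast++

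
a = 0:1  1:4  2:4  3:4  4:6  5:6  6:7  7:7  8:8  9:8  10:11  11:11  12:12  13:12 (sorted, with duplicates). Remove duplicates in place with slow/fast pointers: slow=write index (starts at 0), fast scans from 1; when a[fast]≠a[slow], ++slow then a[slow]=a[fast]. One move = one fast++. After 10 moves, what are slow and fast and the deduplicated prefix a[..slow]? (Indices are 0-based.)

slow=0 fast=1: a[fast]=4≠a[slow]=1 write a[1]=4, slow++,fast++
slow=1 fast=2: a[fast]=4=a[slow] dup, fast++
slow=1 fast=3: a[fast]=4=a[slow] dup, fast++
slow=1 fast=4: a[fast]=6≠a[slow]=4 write a[2]=6, slow++,fast++
slow=2 fast=5: a[fast]=6=a[slow] dup, fast++
slow=2 fast=6: a[fast]=7≠a[slow]=6 write a[3]=7, slow++,fast++
slow=3 fast=7: a[fast]=7=a[slow] dup, fast++
slow=3 fast=8: a[fast]=8≠a[slow]=7 write a[4]=8, slow++,fast++
slow=4 fast=9: a[fast]=8=a[slow] dup, fast++
slow=4 fast=10: a[fast]=11≠a[slow]=8 write a[5]=11, slow++,fast++

slow=5, fast=11, prefix=[1, 4, 6, 7, 8, 11]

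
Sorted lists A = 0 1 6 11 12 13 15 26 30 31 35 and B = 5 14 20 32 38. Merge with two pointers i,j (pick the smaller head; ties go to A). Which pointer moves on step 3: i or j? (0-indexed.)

j

[i=0,j=0] A[i]=0<=B[j]=5 take 0 → i++
[i=1,j=0] A[i]=1<=B[j]=5 take 1 → i++
[i=2,j=0] A[i]=6>B[j]=5 take 5 → j++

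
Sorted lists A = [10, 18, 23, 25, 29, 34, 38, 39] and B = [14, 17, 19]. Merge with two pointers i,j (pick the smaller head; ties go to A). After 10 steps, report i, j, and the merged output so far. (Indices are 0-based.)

[i=0,j=0] A[i]=10<=B[j]=14 take 10 → i++
[i=1,j=0] A[i]=18>B[j]=14 take 14 → j++
[i=1,j=1] A[i]=18>B[j]=17 take 17 → j++
[i=1,j=2] A[i]=18<=B[j]=19 take 18 → i++
[i=2,j=2] A[i]=23>B[j]=19 take 19 → j++
[i=2,j=3] B done, take A[i]=23 → i++
[i=3,j=3] B done, take A[i]=25 → i++
[i=4,j=3] B done, take A[i]=29 → i++
[i=5,j=3] B done, take A[i]=34 → i++
[i=6,j=3] B done, take A[i]=38 → i++

i=7, j=3, merged so far=[10, 14, 17, 18, 19, 23, 25, 29, 34, 38]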